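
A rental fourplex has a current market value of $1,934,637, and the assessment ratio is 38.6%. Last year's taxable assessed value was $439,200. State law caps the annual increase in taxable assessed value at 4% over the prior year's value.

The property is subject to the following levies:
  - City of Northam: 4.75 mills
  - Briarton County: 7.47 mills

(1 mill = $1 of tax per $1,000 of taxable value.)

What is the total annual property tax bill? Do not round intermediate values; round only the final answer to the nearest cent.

$5,581.70

Uncapped assessed value = $1,934,637 × 0.386 = $746,769.882
Cap limit = $439,200 × 1.04 = $456,768
Taxable assessed value = min($746,769.882, $456,768) = $456,768 (cap binds)
City of Northam: $456,768 × 0.00475 = $2,169.648
Briarton County: $456,768 × 0.00747 = $3,412.05696
Total = $5,581.70496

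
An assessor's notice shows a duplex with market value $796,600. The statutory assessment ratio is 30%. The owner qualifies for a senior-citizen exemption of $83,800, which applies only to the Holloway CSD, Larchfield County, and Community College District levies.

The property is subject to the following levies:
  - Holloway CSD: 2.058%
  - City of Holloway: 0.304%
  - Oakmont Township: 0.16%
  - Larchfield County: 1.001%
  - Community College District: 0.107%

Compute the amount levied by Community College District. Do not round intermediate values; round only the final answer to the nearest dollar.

$166

Assessed value = $796,600 × 0.3 = $238,980
Community College District taxable value = $238,980 − $83,800 = $155,180
Community College District levy = $155,180 × 0.00107 = $166.0426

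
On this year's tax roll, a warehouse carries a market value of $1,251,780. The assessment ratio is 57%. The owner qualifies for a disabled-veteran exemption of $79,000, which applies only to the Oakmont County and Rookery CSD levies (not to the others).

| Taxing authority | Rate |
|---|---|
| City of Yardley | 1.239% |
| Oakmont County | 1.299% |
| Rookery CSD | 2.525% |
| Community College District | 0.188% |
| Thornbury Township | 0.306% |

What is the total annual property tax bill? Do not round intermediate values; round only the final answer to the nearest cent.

Assessed value = $1,251,780 × 0.57 = $713,514.6
City of Yardley: $713,514.6 × 0.01239 = $8,840.445894
Oakmont County: ($713,514.6 − $79,000) × 0.01299 = $634,514.6 × 0.01299 = $8,242.344654
Rookery CSD: ($713,514.6 − $79,000) × 0.02525 = $634,514.6 × 0.02525 = $16,021.49365
Community College District: $713,514.6 × 0.00188 = $1,341.407448
Thornbury Township: $713,514.6 × 0.00306 = $2,183.354676
Total = $36,629.046322

$36,629.05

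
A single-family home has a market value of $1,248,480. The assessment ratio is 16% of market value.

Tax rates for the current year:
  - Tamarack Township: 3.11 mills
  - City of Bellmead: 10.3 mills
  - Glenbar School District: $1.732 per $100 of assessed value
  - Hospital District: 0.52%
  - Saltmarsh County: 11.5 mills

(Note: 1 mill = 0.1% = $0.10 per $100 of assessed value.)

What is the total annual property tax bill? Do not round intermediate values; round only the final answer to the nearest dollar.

Assessed value = $1,248,480 × 0.16 = $199,756.8
Tamarack Township: $199,756.8 × 0.00311 = $621.243648
City of Bellmead: $199,756.8 × 0.0103 = $2,057.49504
Glenbar School District: $199,756.8 × 0.01732 = $3,459.787776
Hospital District: $199,756.8 × 0.0052 = $1,038.73536
Saltmarsh County: $199,756.8 × 0.0115 = $2,297.2032
Total = $9,474.465024

$9,474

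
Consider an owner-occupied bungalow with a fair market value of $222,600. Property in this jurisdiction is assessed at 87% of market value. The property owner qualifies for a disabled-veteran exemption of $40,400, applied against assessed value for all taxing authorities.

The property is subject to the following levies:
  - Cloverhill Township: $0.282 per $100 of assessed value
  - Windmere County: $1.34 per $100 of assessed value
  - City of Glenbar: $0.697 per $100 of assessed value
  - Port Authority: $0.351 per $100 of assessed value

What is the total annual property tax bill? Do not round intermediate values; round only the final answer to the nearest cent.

$4,092.10

Assessed value = $222,600 × 0.87 = $193,662
Taxable value = $193,662 − $40,400 = $153,262
Cloverhill Township: $153,262 × 0.00282 = $432.19884
Windmere County: $153,262 × 0.0134 = $2,053.7108
City of Glenbar: $153,262 × 0.00697 = $1,068.23614
Port Authority: $153,262 × 0.00351 = $537.94962
Total = $432.19884 + $2,053.7108 + $1,068.23614 + $537.94962 = $4,092.0954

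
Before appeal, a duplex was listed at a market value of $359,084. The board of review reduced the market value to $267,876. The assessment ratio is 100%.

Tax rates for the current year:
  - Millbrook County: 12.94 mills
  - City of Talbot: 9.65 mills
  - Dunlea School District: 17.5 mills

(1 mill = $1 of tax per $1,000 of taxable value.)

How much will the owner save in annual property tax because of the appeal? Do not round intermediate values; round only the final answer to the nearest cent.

$3,656.53

Old assessed value = $359,084 × 1 = $359,084
New assessed value = $267,876 × 1 = $267,876
Combined rate = 0.01294 + 0.00965 + 0.0175 = 0.04009
Old tax = $359,084 × 0.04009 = $14,395.67756
New tax = $267,876 × 0.04009 = $10,739.14884
Reduction = $14,395.67756 − $10,739.14884 = $3,656.52872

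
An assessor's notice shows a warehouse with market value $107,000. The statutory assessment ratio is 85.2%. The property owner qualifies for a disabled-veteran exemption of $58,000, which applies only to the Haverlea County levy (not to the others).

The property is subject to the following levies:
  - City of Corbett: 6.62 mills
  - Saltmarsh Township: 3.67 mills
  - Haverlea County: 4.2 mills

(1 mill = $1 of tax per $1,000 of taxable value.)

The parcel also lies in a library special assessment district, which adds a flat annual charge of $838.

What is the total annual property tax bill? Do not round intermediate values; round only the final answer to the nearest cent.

Assessed value = $107,000 × 0.852 = $91,164
City of Corbett: $91,164 × 0.00662 = $603.50568
Saltmarsh Township: $91,164 × 0.00367 = $334.57188
Haverlea County: ($91,164 − $58,000) × 0.0042 = $33,164 × 0.0042 = $139.2888
Levies subtotal = $1,077.36636
Total = $1,077.36636 + $838 = $1,915.36636

$1,915.37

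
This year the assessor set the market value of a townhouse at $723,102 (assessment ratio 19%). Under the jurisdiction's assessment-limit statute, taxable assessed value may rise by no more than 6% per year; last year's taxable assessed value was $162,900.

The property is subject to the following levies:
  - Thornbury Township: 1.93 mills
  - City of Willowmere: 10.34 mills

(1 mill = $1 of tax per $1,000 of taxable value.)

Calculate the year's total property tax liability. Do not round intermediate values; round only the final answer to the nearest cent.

$1,685.77

Uncapped assessed value = $723,102 × 0.19 = $137,389.38
Cap limit = $162,900 × 1.06 = $172,674
Taxable assessed value = min($137,389.38, $172,674) = $137,389.38 (cap does not bind)
Thornbury Township: $137,389.38 × 0.00193 = $265.1615034
City of Willowmere: $137,389.38 × 0.01034 = $1,420.6061892
Total = $1,685.7676926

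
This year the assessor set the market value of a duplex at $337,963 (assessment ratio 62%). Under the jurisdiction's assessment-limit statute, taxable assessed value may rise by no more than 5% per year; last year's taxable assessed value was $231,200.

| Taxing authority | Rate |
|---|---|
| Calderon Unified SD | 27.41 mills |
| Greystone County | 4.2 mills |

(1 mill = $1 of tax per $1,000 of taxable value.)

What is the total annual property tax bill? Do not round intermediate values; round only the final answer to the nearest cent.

Uncapped assessed value = $337,963 × 0.62 = $209,537.06
Cap limit = $231,200 × 1.05 = $242,760
Taxable assessed value = min($209,537.06, $242,760) = $209,537.06 (cap does not bind)
Calderon Unified SD: $209,537.06 × 0.02741 = $5,743.4108146
Greystone County: $209,537.06 × 0.0042 = $880.055652
Total = $6,623.4664666

$6,623.47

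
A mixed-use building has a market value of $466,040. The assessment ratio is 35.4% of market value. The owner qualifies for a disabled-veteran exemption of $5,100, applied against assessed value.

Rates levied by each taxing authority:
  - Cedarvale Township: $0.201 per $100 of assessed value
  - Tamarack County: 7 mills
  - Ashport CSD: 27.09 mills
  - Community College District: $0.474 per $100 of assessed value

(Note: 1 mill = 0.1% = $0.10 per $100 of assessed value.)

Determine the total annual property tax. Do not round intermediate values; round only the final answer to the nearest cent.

$6,529.42

Assessed value = $466,040 × 0.354 = $164,978.16
Taxable value = $164,978.16 − $5,100 = $159,878.16
Cedarvale Township: $159,878.16 × 0.00201 = $321.3551016
Tamarack County: $159,878.16 × 0.007 = $1,119.14712
Ashport CSD: $159,878.16 × 0.02709 = $4,331.0993544
Community College District: $159,878.16 × 0.00474 = $757.8224784
Total = $6,529.4240544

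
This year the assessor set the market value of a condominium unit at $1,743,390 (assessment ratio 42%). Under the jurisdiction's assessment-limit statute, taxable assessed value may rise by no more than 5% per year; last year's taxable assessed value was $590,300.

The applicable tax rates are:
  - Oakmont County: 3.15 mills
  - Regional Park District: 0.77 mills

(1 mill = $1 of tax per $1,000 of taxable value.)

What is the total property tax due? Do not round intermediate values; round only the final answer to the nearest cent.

Uncapped assessed value = $1,743,390 × 0.42 = $732,223.8
Cap limit = $590,300 × 1.05 = $619,815
Taxable assessed value = min($732,223.8, $619,815) = $619,815 (cap binds)
Oakmont County: $619,815 × 0.00315 = $1,952.41725
Regional Park District: $619,815 × 0.00077 = $477.25755
Total = $2,429.6748

$2,429.67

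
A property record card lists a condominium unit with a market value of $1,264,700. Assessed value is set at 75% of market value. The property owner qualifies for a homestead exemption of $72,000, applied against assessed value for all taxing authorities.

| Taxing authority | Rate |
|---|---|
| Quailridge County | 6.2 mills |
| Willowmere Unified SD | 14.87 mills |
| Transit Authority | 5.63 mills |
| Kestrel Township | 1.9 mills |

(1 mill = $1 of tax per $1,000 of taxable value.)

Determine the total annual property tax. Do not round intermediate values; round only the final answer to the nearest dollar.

$25,069

Assessed value = $1,264,700 × 0.75 = $948,525
Taxable value = $948,525 − $72,000 = $876,525
Quailridge County: $876,525 × 0.0062 = $5,434.455
Willowmere Unified SD: $876,525 × 0.01487 = $13,033.92675
Transit Authority: $876,525 × 0.00563 = $4,934.83575
Kestrel Township: $876,525 × 0.0019 = $1,665.3975
Total = $5,434.455 + $13,033.92675 + $4,934.83575 + $1,665.3975 = $25,068.615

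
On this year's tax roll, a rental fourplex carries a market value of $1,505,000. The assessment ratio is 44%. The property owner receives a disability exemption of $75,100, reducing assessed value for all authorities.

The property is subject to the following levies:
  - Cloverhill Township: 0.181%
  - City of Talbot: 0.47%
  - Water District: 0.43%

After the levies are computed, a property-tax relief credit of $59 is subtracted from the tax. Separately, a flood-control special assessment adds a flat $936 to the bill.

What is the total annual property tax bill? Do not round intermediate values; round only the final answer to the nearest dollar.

Assessed value = $1,505,000 × 0.44 = $662,200
Taxable value = $662,200 − $75,100 = $587,100
Cloverhill Township: $587,100 × 0.00181 = $1,062.651
City of Talbot: $587,100 × 0.0047 = $2,759.37
Water District: $587,100 × 0.0043 = $2,524.53
Levies subtotal = $6,346.551
After credit = $6,346.551 − $59 = $6,287.551
Total = $6,287.551 + $936 = $7,223.551

$7,224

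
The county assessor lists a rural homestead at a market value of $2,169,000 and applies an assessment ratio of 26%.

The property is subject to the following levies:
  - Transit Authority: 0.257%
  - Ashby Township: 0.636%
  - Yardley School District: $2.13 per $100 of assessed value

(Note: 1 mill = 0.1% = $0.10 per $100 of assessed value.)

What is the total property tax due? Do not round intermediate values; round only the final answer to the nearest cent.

$17,047.91

Assessed value = $2,169,000 × 0.26 = $563,940
Transit Authority: $563,940 × 0.00257 = $1,449.3258
Ashby Township: $563,940 × 0.00636 = $3,586.6584
Yardley School District: $563,940 × 0.0213 = $12,011.922
Total = $17,047.9062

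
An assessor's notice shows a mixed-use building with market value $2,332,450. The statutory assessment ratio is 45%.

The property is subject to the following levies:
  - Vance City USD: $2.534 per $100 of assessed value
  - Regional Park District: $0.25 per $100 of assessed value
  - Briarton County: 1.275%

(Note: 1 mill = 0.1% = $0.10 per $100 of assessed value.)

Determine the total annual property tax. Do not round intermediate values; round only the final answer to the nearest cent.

$42,603.37

Assessed value = $2,332,450 × 0.45 = $1,049,602.5
Vance City USD: $1,049,602.5 × 0.02534 = $26,596.92735
Regional Park District: $1,049,602.5 × 0.0025 = $2,624.00625
Briarton County: $1,049,602.5 × 0.01275 = $13,382.431875
Total = $42,603.365475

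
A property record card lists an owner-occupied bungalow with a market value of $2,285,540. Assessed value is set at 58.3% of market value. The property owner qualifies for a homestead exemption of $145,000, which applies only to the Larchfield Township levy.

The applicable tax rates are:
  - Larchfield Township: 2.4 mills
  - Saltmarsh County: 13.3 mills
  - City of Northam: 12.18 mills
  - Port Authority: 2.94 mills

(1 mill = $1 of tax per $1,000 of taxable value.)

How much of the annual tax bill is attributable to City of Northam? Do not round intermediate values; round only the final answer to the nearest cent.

$16,229.48

Assessed value = $2,285,540 × 0.583 = $1,332,469.82
City of Northam taxable value = $1,332,469.82 (exemption does not apply)
City of Northam levy = $1,332,469.82 × 0.01218 = $16,229.4824076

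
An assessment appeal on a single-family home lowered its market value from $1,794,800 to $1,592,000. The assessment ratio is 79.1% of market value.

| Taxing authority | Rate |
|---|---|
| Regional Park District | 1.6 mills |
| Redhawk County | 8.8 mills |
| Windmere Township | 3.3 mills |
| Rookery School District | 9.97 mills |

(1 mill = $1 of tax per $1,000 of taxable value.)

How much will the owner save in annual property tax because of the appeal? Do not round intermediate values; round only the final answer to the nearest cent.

Old assessed value = $1,794,800 × 0.791 = $1,419,686.8
New assessed value = $1,592,000 × 0.791 = $1,259,272
Combined rate = 0.0016 + 0.0088 + 0.0033 + 0.00997 = 0.02367
Old tax = $1,419,686.8 × 0.02367 = $33,603.986556
New tax = $1,259,272 × 0.02367 = $29,806.96824
Reduction = $33,603.986556 − $29,806.96824 = $3,797.018316

$3,797.02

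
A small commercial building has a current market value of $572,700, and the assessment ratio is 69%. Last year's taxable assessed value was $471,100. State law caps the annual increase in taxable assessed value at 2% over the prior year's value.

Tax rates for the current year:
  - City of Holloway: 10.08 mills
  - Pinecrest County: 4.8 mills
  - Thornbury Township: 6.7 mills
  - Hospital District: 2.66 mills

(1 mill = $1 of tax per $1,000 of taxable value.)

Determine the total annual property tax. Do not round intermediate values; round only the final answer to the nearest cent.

Uncapped assessed value = $572,700 × 0.69 = $395,163
Cap limit = $471,100 × 1.02 = $480,522
Taxable assessed value = min($395,163, $480,522) = $395,163 (cap does not bind)
City of Holloway: $395,163 × 0.01008 = $3,983.24304
Pinecrest County: $395,163 × 0.0048 = $1,896.7824
Thornbury Township: $395,163 × 0.0067 = $2,647.5921
Hospital District: $395,163 × 0.00266 = $1,051.13358
Total = $9,578.75112

$9,578.75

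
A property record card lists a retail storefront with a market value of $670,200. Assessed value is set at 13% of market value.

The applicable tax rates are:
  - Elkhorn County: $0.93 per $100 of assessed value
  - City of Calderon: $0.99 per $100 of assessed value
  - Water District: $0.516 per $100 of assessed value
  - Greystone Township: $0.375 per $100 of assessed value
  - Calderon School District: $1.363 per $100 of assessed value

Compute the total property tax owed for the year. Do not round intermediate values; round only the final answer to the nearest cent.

Assessed value = $670,200 × 0.13 = $87,126
Elkhorn County: $87,126 × 0.0093 = $810.2718
City of Calderon: $87,126 × 0.0099 = $862.5474
Water District: $87,126 × 0.00516 = $449.57016
Greystone Township: $87,126 × 0.00375 = $326.7225
Calderon School District: $87,126 × 0.01363 = $1,187.52738
Total = $810.2718 + $862.5474 + $449.57016 + $326.7225 + $1,187.52738 = $3,636.63924

$3,636.64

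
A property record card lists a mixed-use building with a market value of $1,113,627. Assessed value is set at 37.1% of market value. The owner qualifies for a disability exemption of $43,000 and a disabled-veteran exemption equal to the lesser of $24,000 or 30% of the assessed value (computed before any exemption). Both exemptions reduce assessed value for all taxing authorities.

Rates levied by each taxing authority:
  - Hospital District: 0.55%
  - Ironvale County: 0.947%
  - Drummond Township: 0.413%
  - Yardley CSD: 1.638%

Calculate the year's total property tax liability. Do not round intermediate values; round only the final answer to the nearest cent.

$12,281.60

Assessed value = $1,113,627 × 0.371 = $413,155.617
Disabled-veteran exemption = min($24,000, 30% × $413,155.617) = min($24,000, $123,946.6851) = $24,000 (dollar cap binds)
Taxable value = $413,155.617 − $43,000 − $24,000 = $346,155.617
Hospital District: $346,155.617 × 0.0055 = $1,903.8558935
Ironvale County: $346,155.617 × 0.00947 = $3,278.09369299
Drummond Township: $346,155.617 × 0.00413 = $1,429.62269821
Yardley CSD: $346,155.617 × 0.01638 = $5,670.02900646
Total = $12,281.60129116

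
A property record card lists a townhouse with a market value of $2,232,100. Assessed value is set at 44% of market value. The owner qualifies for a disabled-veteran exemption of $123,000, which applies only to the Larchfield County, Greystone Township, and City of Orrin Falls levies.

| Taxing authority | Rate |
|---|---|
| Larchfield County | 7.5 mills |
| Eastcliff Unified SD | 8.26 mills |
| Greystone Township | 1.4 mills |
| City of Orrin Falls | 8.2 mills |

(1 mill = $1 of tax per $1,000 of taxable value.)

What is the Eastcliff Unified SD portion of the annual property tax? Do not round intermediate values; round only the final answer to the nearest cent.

Assessed value = $2,232,100 × 0.44 = $982,124
Eastcliff Unified SD taxable value = $982,124 (exemption does not apply)
Eastcliff Unified SD levy = $982,124 × 0.00826 = $8,112.34424

$8,112.34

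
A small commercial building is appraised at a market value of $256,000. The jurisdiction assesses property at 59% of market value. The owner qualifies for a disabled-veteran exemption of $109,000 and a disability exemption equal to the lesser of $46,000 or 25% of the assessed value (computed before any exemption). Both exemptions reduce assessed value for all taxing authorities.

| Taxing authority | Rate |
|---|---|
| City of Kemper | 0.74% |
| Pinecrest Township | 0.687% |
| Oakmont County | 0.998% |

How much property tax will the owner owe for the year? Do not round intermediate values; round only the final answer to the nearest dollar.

$104

Assessed value = $256,000 × 0.59 = $151,040
Disability exemption = min($46,000, 25% × $151,040) = min($46,000, $37,760) = $37,760 (percentage binds)
Taxable value = $151,040 − $109,000 − $37,760 = $4,280
City of Kemper: $4,280 × 0.0074 = $31.672
Pinecrest Township: $4,280 × 0.00687 = $29.4036
Oakmont County: $4,280 × 0.00998 = $42.7144
Total = $103.79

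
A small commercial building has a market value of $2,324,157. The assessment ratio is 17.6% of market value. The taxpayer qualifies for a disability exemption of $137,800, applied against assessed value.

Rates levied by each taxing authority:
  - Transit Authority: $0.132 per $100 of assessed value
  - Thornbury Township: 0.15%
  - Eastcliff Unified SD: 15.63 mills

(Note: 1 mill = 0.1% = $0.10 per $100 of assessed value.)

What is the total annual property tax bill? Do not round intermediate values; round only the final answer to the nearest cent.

$5,004.59

Assessed value = $2,324,157 × 0.176 = $409,051.632
Taxable value = $409,051.632 − $137,800 = $271,251.632
Transit Authority: $271,251.632 × 0.00132 = $358.05215424
Thornbury Township: $271,251.632 × 0.0015 = $406.877448
Eastcliff Unified SD: $271,251.632 × 0.01563 = $4,239.66300816
Total = $5,004.5926104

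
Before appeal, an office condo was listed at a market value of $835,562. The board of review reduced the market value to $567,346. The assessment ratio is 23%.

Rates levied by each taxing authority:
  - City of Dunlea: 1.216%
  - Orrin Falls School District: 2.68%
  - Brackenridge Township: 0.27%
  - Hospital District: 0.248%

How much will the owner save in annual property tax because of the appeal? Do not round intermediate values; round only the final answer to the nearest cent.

$2,722.98

Old assessed value = $835,562 × 0.23 = $192,179.26
New assessed value = $567,346 × 0.23 = $130,489.58
Combined rate = 0.01216 + 0.0268 + 0.0027 + 0.00248 = 0.04414
Old tax = $192,179.26 × 0.04414 = $8,482.7925364
New tax = $130,489.58 × 0.04414 = $5,759.8100612
Reduction = $8,482.7925364 − $5,759.8100612 = $2,722.9824752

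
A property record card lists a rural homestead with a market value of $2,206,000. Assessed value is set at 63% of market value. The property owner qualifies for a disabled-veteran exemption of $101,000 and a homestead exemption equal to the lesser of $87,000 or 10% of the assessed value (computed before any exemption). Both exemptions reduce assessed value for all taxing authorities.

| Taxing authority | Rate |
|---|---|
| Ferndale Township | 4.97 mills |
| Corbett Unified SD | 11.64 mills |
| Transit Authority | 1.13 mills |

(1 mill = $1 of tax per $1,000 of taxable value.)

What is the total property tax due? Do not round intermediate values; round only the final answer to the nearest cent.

$21,319.58

Assessed value = $2,206,000 × 0.63 = $1,389,780
Homestead exemption = min($87,000, 10% × $1,389,780) = min($87,000, $138,978) = $87,000 (dollar cap binds)
Taxable value = $1,389,780 − $101,000 − $87,000 = $1,201,780
Ferndale Township: $1,201,780 × 0.00497 = $5,972.8466
Corbett Unified SD: $1,201,780 × 0.01164 = $13,988.7192
Transit Authority: $1,201,780 × 0.00113 = $1,358.0114
Total = $21,319.5772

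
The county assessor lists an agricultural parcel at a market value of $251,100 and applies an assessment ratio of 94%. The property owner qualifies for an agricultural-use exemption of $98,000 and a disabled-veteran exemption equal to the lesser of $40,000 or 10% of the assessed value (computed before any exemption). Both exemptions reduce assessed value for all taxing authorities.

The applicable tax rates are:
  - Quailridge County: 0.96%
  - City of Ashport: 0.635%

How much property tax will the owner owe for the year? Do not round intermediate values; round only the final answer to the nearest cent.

Assessed value = $251,100 × 0.94 = $236,034
Disabled-veteran exemption = min($40,000, 10% × $236,034) = min($40,000, $23,603.4) = $23,603.4 (percentage binds)
Taxable value = $236,034 − $98,000 − $23,603.4 = $114,430.6
Quailridge County: $114,430.6 × 0.0096 = $1,098.53376
City of Ashport: $114,430.6 × 0.00635 = $726.63431
Total = $1,825.16807

$1,825.17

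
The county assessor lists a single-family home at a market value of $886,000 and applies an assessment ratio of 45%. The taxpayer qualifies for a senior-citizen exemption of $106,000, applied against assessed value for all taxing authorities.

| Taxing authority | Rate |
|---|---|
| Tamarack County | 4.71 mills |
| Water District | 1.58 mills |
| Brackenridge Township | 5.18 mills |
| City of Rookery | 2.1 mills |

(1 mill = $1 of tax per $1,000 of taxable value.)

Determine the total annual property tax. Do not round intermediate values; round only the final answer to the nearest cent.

$3,971.94

Assessed value = $886,000 × 0.45 = $398,700
Taxable value = $398,700 − $106,000 = $292,700
Tamarack County: $292,700 × 0.00471 = $1,378.617
Water District: $292,700 × 0.00158 = $462.466
Brackenridge Township: $292,700 × 0.00518 = $1,516.186
City of Rookery: $292,700 × 0.0021 = $614.67
Total = $1,378.617 + $462.466 + $1,516.186 + $614.67 = $3,971.939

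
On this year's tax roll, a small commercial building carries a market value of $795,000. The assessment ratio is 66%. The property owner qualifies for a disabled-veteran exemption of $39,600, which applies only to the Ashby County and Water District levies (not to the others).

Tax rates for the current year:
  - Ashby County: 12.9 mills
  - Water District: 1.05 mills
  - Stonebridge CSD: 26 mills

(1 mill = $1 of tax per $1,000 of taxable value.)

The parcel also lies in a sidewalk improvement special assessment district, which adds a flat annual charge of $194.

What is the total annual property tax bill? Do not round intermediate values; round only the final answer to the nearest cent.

$20,603.35

Assessed value = $795,000 × 0.66 = $524,700
Ashby County: ($524,700 − $39,600) × 0.0129 = $485,100 × 0.0129 = $6,257.79
Water District: ($524,700 − $39,600) × 0.00105 = $485,100 × 0.00105 = $509.355
Stonebridge CSD: $524,700 × 0.026 = $13,642.2
Levies subtotal = $20,409.345
Total = $20,409.345 + $194 = $20,603.345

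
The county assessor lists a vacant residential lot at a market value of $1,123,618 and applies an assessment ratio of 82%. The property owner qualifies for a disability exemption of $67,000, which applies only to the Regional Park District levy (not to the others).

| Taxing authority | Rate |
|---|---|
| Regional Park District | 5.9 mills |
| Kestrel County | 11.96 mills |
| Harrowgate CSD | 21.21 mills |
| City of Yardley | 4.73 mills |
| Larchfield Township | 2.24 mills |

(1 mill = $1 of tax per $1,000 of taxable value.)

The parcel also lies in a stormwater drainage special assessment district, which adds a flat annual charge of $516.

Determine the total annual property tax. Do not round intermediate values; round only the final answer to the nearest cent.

Assessed value = $1,123,618 × 0.82 = $921,366.76
Regional Park District: ($921,366.76 − $67,000) × 0.0059 = $854,366.76 × 0.0059 = $5,040.763884
Kestrel County: $921,366.76 × 0.01196 = $11,019.5464496
Harrowgate CSD: $921,366.76 × 0.02121 = $19,542.1889796
City of Yardley: $921,366.76 × 0.00473 = $4,358.0647748
Larchfield Township: $921,366.76 × 0.00224 = $2,063.8615424
Levies subtotal = $42,024.4256304
Total = $42,024.4256304 + $516 = $42,540.4256304

$42,540.43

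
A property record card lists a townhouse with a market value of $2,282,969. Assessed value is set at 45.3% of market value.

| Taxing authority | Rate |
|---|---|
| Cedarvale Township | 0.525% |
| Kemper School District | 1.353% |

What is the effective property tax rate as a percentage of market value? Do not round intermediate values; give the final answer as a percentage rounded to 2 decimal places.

0.85%

Assessed value = $2,282,969 × 0.453 = $1,034,184.957
Cedarvale Township: $1,034,184.957 × 0.00525 = $5,429.47102425
Kemper School District: $1,034,184.957 × 0.01353 = $13,992.52246821
Total tax = $19,421.99349246
Effective rate = $19,421.99349246 ÷ $2,282,969 = 0.85% of market value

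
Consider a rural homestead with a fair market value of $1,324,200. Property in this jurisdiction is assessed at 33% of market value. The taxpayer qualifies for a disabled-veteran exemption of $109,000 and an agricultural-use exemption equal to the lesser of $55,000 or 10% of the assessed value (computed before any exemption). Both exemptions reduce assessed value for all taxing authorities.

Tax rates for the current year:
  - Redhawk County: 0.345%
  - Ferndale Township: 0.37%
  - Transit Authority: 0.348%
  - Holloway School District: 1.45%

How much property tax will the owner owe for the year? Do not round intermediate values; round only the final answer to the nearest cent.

Assessed value = $1,324,200 × 0.33 = $436,986
Agricultural-use exemption = min($55,000, 10% × $436,986) = min($55,000, $43,698.6) = $43,698.6 (percentage binds)
Taxable value = $436,986 − $109,000 − $43,698.6 = $284,287.4
Redhawk County: $284,287.4 × 0.00345 = $980.79153
Ferndale Township: $284,287.4 × 0.0037 = $1,051.86338
Transit Authority: $284,287.4 × 0.00348 = $989.320152
Holloway School District: $284,287.4 × 0.0145 = $4,122.1673
Total = $7,144.142362

$7,144.14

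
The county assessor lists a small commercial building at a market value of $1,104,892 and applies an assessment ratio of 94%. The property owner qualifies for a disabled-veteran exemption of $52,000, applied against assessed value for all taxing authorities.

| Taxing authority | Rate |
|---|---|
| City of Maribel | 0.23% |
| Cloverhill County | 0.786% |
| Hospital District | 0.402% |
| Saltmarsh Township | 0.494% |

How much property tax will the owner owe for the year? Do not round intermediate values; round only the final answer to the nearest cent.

$18,863.76

Assessed value = $1,104,892 × 0.94 = $1,038,598.48
Taxable value = $1,038,598.48 − $52,000 = $986,598.48
City of Maribel: $986,598.48 × 0.0023 = $2,269.176504
Cloverhill County: $986,598.48 × 0.00786 = $7,754.6640528
Hospital District: $986,598.48 × 0.00402 = $3,966.1258896
Saltmarsh Township: $986,598.48 × 0.00494 = $4,873.7964912
Total = $2,269.176504 + $7,754.6640528 + $3,966.1258896 + $4,873.7964912 = $18,863.7629376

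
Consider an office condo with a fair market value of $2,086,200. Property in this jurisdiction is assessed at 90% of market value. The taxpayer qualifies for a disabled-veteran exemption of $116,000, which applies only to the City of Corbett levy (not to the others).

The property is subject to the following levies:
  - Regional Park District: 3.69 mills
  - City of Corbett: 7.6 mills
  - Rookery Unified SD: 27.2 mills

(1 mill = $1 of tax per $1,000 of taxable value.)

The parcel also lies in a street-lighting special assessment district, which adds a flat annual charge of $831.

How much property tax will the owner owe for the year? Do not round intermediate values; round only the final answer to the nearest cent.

Assessed value = $2,086,200 × 0.9 = $1,877,580
Regional Park District: $1,877,580 × 0.00369 = $6,928.2702
City of Corbett: ($1,877,580 − $116,000) × 0.0076 = $1,761,580 × 0.0076 = $13,388.008
Rookery Unified SD: $1,877,580 × 0.0272 = $51,070.176
Levies subtotal = $71,386.4542
Total = $71,386.4542 + $831 = $72,217.4542

$72,217.45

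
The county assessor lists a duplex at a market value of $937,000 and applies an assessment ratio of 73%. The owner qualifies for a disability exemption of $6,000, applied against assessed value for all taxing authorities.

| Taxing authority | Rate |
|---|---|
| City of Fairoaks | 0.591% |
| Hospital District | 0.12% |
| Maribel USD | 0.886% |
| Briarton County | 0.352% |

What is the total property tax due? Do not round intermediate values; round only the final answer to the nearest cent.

$13,214.41

Assessed value = $937,000 × 0.73 = $684,010
Taxable value = $684,010 − $6,000 = $678,010
City of Fairoaks: $678,010 × 0.00591 = $4,007.0391
Hospital District: $678,010 × 0.0012 = $813.612
Maribel USD: $678,010 × 0.00886 = $6,007.1686
Briarton County: $678,010 × 0.00352 = $2,386.5952
Total = $4,007.0391 + $813.612 + $6,007.1686 + $2,386.5952 = $13,214.4149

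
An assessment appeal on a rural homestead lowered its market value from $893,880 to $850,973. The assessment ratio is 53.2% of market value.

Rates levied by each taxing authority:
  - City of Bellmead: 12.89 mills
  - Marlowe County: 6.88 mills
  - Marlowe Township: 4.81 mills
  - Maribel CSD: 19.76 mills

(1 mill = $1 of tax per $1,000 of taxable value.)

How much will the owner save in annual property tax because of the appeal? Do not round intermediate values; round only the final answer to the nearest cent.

Old assessed value = $893,880 × 0.532 = $475,544.16
New assessed value = $850,973 × 0.532 = $452,717.636
Combined rate = 0.01289 + 0.00688 + 0.00481 + 0.01976 = 0.04434
Old tax = $475,544.16 × 0.04434 = $21,085.6280544
New tax = $452,717.636 × 0.04434 = $20,073.49998024
Reduction = $21,085.6280544 − $20,073.49998024 = $1,012.12807416

$1,012.13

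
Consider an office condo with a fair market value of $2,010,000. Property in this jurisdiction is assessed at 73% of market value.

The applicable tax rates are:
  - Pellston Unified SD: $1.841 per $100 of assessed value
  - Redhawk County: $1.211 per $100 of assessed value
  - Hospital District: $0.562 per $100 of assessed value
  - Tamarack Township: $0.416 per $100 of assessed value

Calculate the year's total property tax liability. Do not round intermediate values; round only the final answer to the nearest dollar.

$59,132

Assessed value = $2,010,000 × 0.73 = $1,467,300
Pellston Unified SD: $1,467,300 × 0.01841 = $27,012.993
Redhawk County: $1,467,300 × 0.01211 = $17,769.003
Hospital District: $1,467,300 × 0.00562 = $8,246.226
Tamarack Township: $1,467,300 × 0.00416 = $6,103.968
Total = $27,012.993 + $17,769.003 + $8,246.226 + $6,103.968 = $59,132.19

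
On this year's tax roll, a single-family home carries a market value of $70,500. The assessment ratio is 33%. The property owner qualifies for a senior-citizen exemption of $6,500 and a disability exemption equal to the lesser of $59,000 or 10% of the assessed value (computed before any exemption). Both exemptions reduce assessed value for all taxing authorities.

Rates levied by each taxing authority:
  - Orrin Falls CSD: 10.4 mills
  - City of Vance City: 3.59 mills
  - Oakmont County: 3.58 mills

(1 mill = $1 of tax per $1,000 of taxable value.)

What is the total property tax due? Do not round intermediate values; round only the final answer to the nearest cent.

Assessed value = $70,500 × 0.33 = $23,265
Disability exemption = min($59,000, 10% × $23,265) = min($59,000, $2,326.5) = $2,326.5 (percentage binds)
Taxable value = $23,265 − $6,500 − $2,326.5 = $14,438.5
Orrin Falls CSD: $14,438.5 × 0.0104 = $150.1604
City of Vance City: $14,438.5 × 0.00359 = $51.834215
Oakmont County: $14,438.5 × 0.00358 = $51.68983
Total = $253.684445

$253.68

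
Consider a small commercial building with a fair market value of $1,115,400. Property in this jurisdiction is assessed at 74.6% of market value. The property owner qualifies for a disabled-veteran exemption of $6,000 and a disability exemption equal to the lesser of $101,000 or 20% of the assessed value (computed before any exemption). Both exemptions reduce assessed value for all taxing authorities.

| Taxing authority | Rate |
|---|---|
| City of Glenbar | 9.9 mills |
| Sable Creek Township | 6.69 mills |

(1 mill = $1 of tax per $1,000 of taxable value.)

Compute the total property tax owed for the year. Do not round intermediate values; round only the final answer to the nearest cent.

Assessed value = $1,115,400 × 0.746 = $832,088.4
Disability exemption = min($101,000, 20% × $832,088.4) = min($101,000, $166,417.68) = $101,000 (dollar cap binds)
Taxable value = $832,088.4 − $6,000 − $101,000 = $725,088.4
City of Glenbar: $725,088.4 × 0.0099 = $7,178.37516
Sable Creek Township: $725,088.4 × 0.00669 = $4,850.841396
Total = $12,029.216556

$12,029.22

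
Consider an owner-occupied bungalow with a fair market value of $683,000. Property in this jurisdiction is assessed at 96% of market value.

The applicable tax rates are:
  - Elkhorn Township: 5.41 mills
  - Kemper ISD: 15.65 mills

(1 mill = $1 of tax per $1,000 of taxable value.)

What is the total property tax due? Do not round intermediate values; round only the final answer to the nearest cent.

Assessed value = $683,000 × 0.96 = $655,680
Elkhorn Township: $655,680 × 0.00541 = $3,547.2288
Kemper ISD: $655,680 × 0.01565 = $10,261.392
Total = $3,547.2288 + $10,261.392 = $13,808.6208

$13,808.62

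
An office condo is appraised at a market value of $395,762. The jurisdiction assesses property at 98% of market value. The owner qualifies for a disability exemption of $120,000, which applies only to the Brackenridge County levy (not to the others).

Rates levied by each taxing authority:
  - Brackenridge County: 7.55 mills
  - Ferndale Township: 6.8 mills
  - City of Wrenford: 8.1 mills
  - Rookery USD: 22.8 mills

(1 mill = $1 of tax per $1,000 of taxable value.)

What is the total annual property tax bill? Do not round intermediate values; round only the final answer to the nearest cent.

$16,644.07

Assessed value = $395,762 × 0.98 = $387,846.76
Brackenridge County: ($387,846.76 − $120,000) × 0.00755 = $267,846.76 × 0.00755 = $2,022.243038
Ferndale Township: $387,846.76 × 0.0068 = $2,637.357968
City of Wrenford: $387,846.76 × 0.0081 = $3,141.558756
Rookery USD: $387,846.76 × 0.0228 = $8,842.906128
Total = $16,644.06589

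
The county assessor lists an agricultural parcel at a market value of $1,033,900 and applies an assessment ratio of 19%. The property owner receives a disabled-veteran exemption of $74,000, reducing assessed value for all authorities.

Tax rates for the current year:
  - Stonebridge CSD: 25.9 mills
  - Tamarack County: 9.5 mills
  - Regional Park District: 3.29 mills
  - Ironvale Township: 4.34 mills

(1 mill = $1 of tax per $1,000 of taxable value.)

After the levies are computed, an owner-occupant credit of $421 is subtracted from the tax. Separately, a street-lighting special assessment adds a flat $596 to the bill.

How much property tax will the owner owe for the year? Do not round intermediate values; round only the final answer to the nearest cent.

$5,443.64

Assessed value = $1,033,900 × 0.19 = $196,441
Taxable value = $196,441 − $74,000 = $122,441
Stonebridge CSD: $122,441 × 0.0259 = $3,171.2219
Tamarack County: $122,441 × 0.0095 = $1,163.1895
Regional Park District: $122,441 × 0.00329 = $402.83089
Ironvale Township: $122,441 × 0.00434 = $531.39394
Levies subtotal = $5,268.63623
After credit = $5,268.63623 − $421 = $4,847.63623
Total = $4,847.63623 + $596 = $5,443.63623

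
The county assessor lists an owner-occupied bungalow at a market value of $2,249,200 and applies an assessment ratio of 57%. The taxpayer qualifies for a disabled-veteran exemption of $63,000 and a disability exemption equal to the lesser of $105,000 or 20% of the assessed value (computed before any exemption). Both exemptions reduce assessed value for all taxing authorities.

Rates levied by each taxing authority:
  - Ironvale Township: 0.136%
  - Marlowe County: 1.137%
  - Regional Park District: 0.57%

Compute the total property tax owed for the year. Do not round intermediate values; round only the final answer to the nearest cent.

Assessed value = $2,249,200 × 0.57 = $1,282,044
Disability exemption = min($105,000, 20% × $1,282,044) = min($105,000, $256,408.8) = $105,000 (dollar cap binds)
Taxable value = $1,282,044 − $63,000 − $105,000 = $1,114,044
Ironvale Township: $1,114,044 × 0.00136 = $1,515.09984
Marlowe County: $1,114,044 × 0.01137 = $12,666.68028
Regional Park District: $1,114,044 × 0.0057 = $6,350.0508
Total = $20,531.83092

$20,531.83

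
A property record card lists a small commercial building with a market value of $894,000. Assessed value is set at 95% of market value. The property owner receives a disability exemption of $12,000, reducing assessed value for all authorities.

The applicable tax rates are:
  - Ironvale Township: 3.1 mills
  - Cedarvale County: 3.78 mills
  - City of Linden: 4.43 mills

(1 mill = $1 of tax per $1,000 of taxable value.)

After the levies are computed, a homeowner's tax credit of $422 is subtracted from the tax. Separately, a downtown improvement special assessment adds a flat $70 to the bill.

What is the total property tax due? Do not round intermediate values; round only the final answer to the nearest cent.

Assessed value = $894,000 × 0.95 = $849,300
Taxable value = $849,300 − $12,000 = $837,300
Ironvale Township: $837,300 × 0.0031 = $2,595.63
Cedarvale County: $837,300 × 0.00378 = $3,164.994
City of Linden: $837,300 × 0.00443 = $3,709.239
Levies subtotal = $9,469.863
After credit = $9,469.863 − $422 = $9,047.863
Total = $9,047.863 + $70 = $9,117.863

$9,117.86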